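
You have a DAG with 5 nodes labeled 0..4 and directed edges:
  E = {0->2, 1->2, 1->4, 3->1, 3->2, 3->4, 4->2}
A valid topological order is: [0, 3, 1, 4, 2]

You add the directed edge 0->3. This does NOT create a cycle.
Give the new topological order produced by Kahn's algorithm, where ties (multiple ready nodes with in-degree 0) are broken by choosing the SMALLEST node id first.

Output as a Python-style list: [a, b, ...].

Old toposort: [0, 3, 1, 4, 2]
Added edge: 0->3
Position of 0 (0) < position of 3 (1). Old order still valid.
Run Kahn's algorithm (break ties by smallest node id):
  initial in-degrees: [0, 1, 4, 1, 2]
  ready (indeg=0): [0]
  pop 0: indeg[2]->3; indeg[3]->0 | ready=[3] | order so far=[0]
  pop 3: indeg[1]->0; indeg[2]->2; indeg[4]->1 | ready=[1] | order so far=[0, 3]
  pop 1: indeg[2]->1; indeg[4]->0 | ready=[4] | order so far=[0, 3, 1]
  pop 4: indeg[2]->0 | ready=[2] | order so far=[0, 3, 1, 4]
  pop 2: no out-edges | ready=[] | order so far=[0, 3, 1, 4, 2]
  Result: [0, 3, 1, 4, 2]

Answer: [0, 3, 1, 4, 2]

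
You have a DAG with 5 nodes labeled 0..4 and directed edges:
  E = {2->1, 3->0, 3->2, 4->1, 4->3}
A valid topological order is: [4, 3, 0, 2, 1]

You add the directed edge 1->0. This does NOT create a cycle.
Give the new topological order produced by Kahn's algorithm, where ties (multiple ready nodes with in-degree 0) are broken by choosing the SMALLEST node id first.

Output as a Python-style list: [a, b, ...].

Old toposort: [4, 3, 0, 2, 1]
Added edge: 1->0
Position of 1 (4) > position of 0 (2). Must reorder: 1 must now come before 0.
Run Kahn's algorithm (break ties by smallest node id):
  initial in-degrees: [2, 2, 1, 1, 0]
  ready (indeg=0): [4]
  pop 4: indeg[1]->1; indeg[3]->0 | ready=[3] | order so far=[4]
  pop 3: indeg[0]->1; indeg[2]->0 | ready=[2] | order so far=[4, 3]
  pop 2: indeg[1]->0 | ready=[1] | order so far=[4, 3, 2]
  pop 1: indeg[0]->0 | ready=[0] | order so far=[4, 3, 2, 1]
  pop 0: no out-edges | ready=[] | order so far=[4, 3, 2, 1, 0]
  Result: [4, 3, 2, 1, 0]

Answer: [4, 3, 2, 1, 0]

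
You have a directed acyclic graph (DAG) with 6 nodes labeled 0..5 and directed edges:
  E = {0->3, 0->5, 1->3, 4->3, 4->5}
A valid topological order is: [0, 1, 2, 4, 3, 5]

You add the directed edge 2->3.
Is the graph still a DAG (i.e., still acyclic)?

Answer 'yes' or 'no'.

Given toposort: [0, 1, 2, 4, 3, 5]
Position of 2: index 2; position of 3: index 4
New edge 2->3: forward
Forward edge: respects the existing order. Still a DAG, same toposort still valid.
Still a DAG? yes

Answer: yes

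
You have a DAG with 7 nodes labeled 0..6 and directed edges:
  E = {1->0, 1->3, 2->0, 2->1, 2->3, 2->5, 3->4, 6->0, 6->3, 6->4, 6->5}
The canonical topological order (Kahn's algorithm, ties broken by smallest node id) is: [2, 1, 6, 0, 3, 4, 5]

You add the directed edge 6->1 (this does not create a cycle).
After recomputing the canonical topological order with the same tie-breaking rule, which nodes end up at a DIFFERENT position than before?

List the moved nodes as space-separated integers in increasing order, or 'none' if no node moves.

Old toposort: [2, 1, 6, 0, 3, 4, 5]
Added edge 6->1
Recompute Kahn (smallest-id tiebreak):
  initial in-degrees: [3, 2, 0, 3, 2, 2, 0]
  ready (indeg=0): [2, 6]
  pop 2: indeg[0]->2; indeg[1]->1; indeg[3]->2; indeg[5]->1 | ready=[6] | order so far=[2]
  pop 6: indeg[0]->1; indeg[1]->0; indeg[3]->1; indeg[4]->1; indeg[5]->0 | ready=[1, 5] | order so far=[2, 6]
  pop 1: indeg[0]->0; indeg[3]->0 | ready=[0, 3, 5] | order so far=[2, 6, 1]
  pop 0: no out-edges | ready=[3, 5] | order so far=[2, 6, 1, 0]
  pop 3: indeg[4]->0 | ready=[4, 5] | order so far=[2, 6, 1, 0, 3]
  pop 4: no out-edges | ready=[5] | order so far=[2, 6, 1, 0, 3, 4]
  pop 5: no out-edges | ready=[] | order so far=[2, 6, 1, 0, 3, 4, 5]
New canonical toposort: [2, 6, 1, 0, 3, 4, 5]
Compare positions:
  Node 0: index 3 -> 3 (same)
  Node 1: index 1 -> 2 (moved)
  Node 2: index 0 -> 0 (same)
  Node 3: index 4 -> 4 (same)
  Node 4: index 5 -> 5 (same)
  Node 5: index 6 -> 6 (same)
  Node 6: index 2 -> 1 (moved)
Nodes that changed position: 1 6

Answer: 1 6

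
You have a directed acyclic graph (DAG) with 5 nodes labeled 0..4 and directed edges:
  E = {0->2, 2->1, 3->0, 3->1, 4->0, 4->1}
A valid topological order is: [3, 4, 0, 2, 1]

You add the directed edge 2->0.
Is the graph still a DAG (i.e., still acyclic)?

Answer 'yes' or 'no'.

Given toposort: [3, 4, 0, 2, 1]
Position of 2: index 3; position of 0: index 2
New edge 2->0: backward (u after v in old order)
Backward edge: old toposort is now invalid. Check if this creates a cycle.
Does 0 already reach 2? Reachable from 0: [0, 1, 2]. YES -> cycle!
Still a DAG? no

Answer: no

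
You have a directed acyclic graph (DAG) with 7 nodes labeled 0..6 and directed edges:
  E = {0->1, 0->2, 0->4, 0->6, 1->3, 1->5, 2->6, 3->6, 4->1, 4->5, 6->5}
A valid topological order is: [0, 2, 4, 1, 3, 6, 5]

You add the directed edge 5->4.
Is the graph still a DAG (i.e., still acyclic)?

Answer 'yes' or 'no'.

Answer: no

Derivation:
Given toposort: [0, 2, 4, 1, 3, 6, 5]
Position of 5: index 6; position of 4: index 2
New edge 5->4: backward (u after v in old order)
Backward edge: old toposort is now invalid. Check if this creates a cycle.
Does 4 already reach 5? Reachable from 4: [1, 3, 4, 5, 6]. YES -> cycle!
Still a DAG? no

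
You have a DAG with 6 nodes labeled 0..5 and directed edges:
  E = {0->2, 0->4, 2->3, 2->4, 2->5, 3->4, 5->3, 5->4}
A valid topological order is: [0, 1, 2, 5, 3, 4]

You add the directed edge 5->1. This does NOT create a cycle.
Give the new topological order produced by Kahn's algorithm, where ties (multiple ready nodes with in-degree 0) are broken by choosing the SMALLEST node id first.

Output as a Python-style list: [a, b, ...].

Old toposort: [0, 1, 2, 5, 3, 4]
Added edge: 5->1
Position of 5 (3) > position of 1 (1). Must reorder: 5 must now come before 1.
Run Kahn's algorithm (break ties by smallest node id):
  initial in-degrees: [0, 1, 1, 2, 4, 1]
  ready (indeg=0): [0]
  pop 0: indeg[2]->0; indeg[4]->3 | ready=[2] | order so far=[0]
  pop 2: indeg[3]->1; indeg[4]->2; indeg[5]->0 | ready=[5] | order so far=[0, 2]
  pop 5: indeg[1]->0; indeg[3]->0; indeg[4]->1 | ready=[1, 3] | order so far=[0, 2, 5]
  pop 1: no out-edges | ready=[3] | order so far=[0, 2, 5, 1]
  pop 3: indeg[4]->0 | ready=[4] | order so far=[0, 2, 5, 1, 3]
  pop 4: no out-edges | ready=[] | order so far=[0, 2, 5, 1, 3, 4]
  Result: [0, 2, 5, 1, 3, 4]

Answer: [0, 2, 5, 1, 3, 4]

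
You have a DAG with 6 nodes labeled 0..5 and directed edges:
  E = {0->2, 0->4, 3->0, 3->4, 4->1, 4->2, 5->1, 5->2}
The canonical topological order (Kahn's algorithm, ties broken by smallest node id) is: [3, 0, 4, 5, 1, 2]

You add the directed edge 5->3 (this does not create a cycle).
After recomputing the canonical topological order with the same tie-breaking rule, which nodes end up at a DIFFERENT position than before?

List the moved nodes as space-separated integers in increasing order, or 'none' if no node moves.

Answer: 0 3 4 5

Derivation:
Old toposort: [3, 0, 4, 5, 1, 2]
Added edge 5->3
Recompute Kahn (smallest-id tiebreak):
  initial in-degrees: [1, 2, 3, 1, 2, 0]
  ready (indeg=0): [5]
  pop 5: indeg[1]->1; indeg[2]->2; indeg[3]->0 | ready=[3] | order so far=[5]
  pop 3: indeg[0]->0; indeg[4]->1 | ready=[0] | order so far=[5, 3]
  pop 0: indeg[2]->1; indeg[4]->0 | ready=[4] | order so far=[5, 3, 0]
  pop 4: indeg[1]->0; indeg[2]->0 | ready=[1, 2] | order so far=[5, 3, 0, 4]
  pop 1: no out-edges | ready=[2] | order so far=[5, 3, 0, 4, 1]
  pop 2: no out-edges | ready=[] | order so far=[5, 3, 0, 4, 1, 2]
New canonical toposort: [5, 3, 0, 4, 1, 2]
Compare positions:
  Node 0: index 1 -> 2 (moved)
  Node 1: index 4 -> 4 (same)
  Node 2: index 5 -> 5 (same)
  Node 3: index 0 -> 1 (moved)
  Node 4: index 2 -> 3 (moved)
  Node 5: index 3 -> 0 (moved)
Nodes that changed position: 0 3 4 5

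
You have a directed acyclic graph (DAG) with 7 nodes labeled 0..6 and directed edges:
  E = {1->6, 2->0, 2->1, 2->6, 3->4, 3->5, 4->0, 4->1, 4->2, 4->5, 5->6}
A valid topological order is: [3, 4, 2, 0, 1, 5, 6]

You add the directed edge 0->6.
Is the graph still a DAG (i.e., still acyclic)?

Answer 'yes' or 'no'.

Given toposort: [3, 4, 2, 0, 1, 5, 6]
Position of 0: index 3; position of 6: index 6
New edge 0->6: forward
Forward edge: respects the existing order. Still a DAG, same toposort still valid.
Still a DAG? yes

Answer: yes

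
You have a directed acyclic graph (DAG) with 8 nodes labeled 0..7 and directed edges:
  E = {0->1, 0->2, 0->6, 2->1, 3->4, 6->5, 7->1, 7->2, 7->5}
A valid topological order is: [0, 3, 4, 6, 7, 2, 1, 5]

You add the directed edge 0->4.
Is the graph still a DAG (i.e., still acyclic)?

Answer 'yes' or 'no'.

Answer: yes

Derivation:
Given toposort: [0, 3, 4, 6, 7, 2, 1, 5]
Position of 0: index 0; position of 4: index 2
New edge 0->4: forward
Forward edge: respects the existing order. Still a DAG, same toposort still valid.
Still a DAG? yes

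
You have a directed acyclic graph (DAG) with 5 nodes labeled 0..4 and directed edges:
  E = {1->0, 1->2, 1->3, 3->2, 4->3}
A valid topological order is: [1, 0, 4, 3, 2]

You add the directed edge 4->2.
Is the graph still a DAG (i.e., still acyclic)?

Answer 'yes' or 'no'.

Answer: yes

Derivation:
Given toposort: [1, 0, 4, 3, 2]
Position of 4: index 2; position of 2: index 4
New edge 4->2: forward
Forward edge: respects the existing order. Still a DAG, same toposort still valid.
Still a DAG? yes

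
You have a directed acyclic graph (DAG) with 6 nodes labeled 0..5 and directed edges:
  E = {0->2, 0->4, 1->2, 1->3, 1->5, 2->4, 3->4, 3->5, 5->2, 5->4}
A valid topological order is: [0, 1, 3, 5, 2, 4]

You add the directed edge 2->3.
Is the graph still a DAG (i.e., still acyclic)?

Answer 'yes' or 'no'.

Given toposort: [0, 1, 3, 5, 2, 4]
Position of 2: index 4; position of 3: index 2
New edge 2->3: backward (u after v in old order)
Backward edge: old toposort is now invalid. Check if this creates a cycle.
Does 3 already reach 2? Reachable from 3: [2, 3, 4, 5]. YES -> cycle!
Still a DAG? no

Answer: no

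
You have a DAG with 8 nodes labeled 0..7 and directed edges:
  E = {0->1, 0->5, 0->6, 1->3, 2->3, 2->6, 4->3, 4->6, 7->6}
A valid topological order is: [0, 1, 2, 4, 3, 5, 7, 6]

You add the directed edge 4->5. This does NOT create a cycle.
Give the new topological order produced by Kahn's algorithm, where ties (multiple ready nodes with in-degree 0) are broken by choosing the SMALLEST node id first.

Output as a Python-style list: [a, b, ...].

Answer: [0, 1, 2, 4, 3, 5, 7, 6]

Derivation:
Old toposort: [0, 1, 2, 4, 3, 5, 7, 6]
Added edge: 4->5
Position of 4 (3) < position of 5 (5). Old order still valid.
Run Kahn's algorithm (break ties by smallest node id):
  initial in-degrees: [0, 1, 0, 3, 0, 2, 4, 0]
  ready (indeg=0): [0, 2, 4, 7]
  pop 0: indeg[1]->0; indeg[5]->1; indeg[6]->3 | ready=[1, 2, 4, 7] | order so far=[0]
  pop 1: indeg[3]->2 | ready=[2, 4, 7] | order so far=[0, 1]
  pop 2: indeg[3]->1; indeg[6]->2 | ready=[4, 7] | order so far=[0, 1, 2]
  pop 4: indeg[3]->0; indeg[5]->0; indeg[6]->1 | ready=[3, 5, 7] | order so far=[0, 1, 2, 4]
  pop 3: no out-edges | ready=[5, 7] | order so far=[0, 1, 2, 4, 3]
  pop 5: no out-edges | ready=[7] | order so far=[0, 1, 2, 4, 3, 5]
  pop 7: indeg[6]->0 | ready=[6] | order so far=[0, 1, 2, 4, 3, 5, 7]
  pop 6: no out-edges | ready=[] | order so far=[0, 1, 2, 4, 3, 5, 7, 6]
  Result: [0, 1, 2, 4, 3, 5, 7, 6]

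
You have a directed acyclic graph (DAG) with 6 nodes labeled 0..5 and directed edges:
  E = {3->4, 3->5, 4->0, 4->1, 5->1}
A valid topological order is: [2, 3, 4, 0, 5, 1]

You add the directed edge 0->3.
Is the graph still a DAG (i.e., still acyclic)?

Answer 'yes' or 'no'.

Given toposort: [2, 3, 4, 0, 5, 1]
Position of 0: index 3; position of 3: index 1
New edge 0->3: backward (u after v in old order)
Backward edge: old toposort is now invalid. Check if this creates a cycle.
Does 3 already reach 0? Reachable from 3: [0, 1, 3, 4, 5]. YES -> cycle!
Still a DAG? no

Answer: no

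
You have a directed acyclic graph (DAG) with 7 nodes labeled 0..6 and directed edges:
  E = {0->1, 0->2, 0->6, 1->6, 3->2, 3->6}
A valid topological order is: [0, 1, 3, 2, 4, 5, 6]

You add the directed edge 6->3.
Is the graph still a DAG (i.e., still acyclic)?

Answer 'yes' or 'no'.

Given toposort: [0, 1, 3, 2, 4, 5, 6]
Position of 6: index 6; position of 3: index 2
New edge 6->3: backward (u after v in old order)
Backward edge: old toposort is now invalid. Check if this creates a cycle.
Does 3 already reach 6? Reachable from 3: [2, 3, 6]. YES -> cycle!
Still a DAG? no

Answer: no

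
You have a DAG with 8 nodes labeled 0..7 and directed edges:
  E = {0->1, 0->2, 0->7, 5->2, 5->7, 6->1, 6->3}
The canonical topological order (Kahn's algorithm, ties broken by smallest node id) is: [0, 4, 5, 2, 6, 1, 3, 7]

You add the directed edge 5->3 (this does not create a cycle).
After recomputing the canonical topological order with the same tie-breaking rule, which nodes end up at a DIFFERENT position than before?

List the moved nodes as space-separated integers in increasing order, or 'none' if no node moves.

Old toposort: [0, 4, 5, 2, 6, 1, 3, 7]
Added edge 5->3
Recompute Kahn (smallest-id tiebreak):
  initial in-degrees: [0, 2, 2, 2, 0, 0, 0, 2]
  ready (indeg=0): [0, 4, 5, 6]
  pop 0: indeg[1]->1; indeg[2]->1; indeg[7]->1 | ready=[4, 5, 6] | order so far=[0]
  pop 4: no out-edges | ready=[5, 6] | order so far=[0, 4]
  pop 5: indeg[2]->0; indeg[3]->1; indeg[7]->0 | ready=[2, 6, 7] | order so far=[0, 4, 5]
  pop 2: no out-edges | ready=[6, 7] | order so far=[0, 4, 5, 2]
  pop 6: indeg[1]->0; indeg[3]->0 | ready=[1, 3, 7] | order so far=[0, 4, 5, 2, 6]
  pop 1: no out-edges | ready=[3, 7] | order so far=[0, 4, 5, 2, 6, 1]
  pop 3: no out-edges | ready=[7] | order so far=[0, 4, 5, 2, 6, 1, 3]
  pop 7: no out-edges | ready=[] | order so far=[0, 4, 5, 2, 6, 1, 3, 7]
New canonical toposort: [0, 4, 5, 2, 6, 1, 3, 7]
Compare positions:
  Node 0: index 0 -> 0 (same)
  Node 1: index 5 -> 5 (same)
  Node 2: index 3 -> 3 (same)
  Node 3: index 6 -> 6 (same)
  Node 4: index 1 -> 1 (same)
  Node 5: index 2 -> 2 (same)
  Node 6: index 4 -> 4 (same)
  Node 7: index 7 -> 7 (same)
Nodes that changed position: none

Answer: none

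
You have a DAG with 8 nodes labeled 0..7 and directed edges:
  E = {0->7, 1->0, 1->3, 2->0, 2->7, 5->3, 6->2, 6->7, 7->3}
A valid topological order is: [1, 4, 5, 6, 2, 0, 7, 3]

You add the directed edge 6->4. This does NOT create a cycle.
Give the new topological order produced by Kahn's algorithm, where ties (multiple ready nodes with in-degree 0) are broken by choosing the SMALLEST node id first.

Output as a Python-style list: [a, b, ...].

Answer: [1, 5, 6, 2, 0, 4, 7, 3]

Derivation:
Old toposort: [1, 4, 5, 6, 2, 0, 7, 3]
Added edge: 6->4
Position of 6 (3) > position of 4 (1). Must reorder: 6 must now come before 4.
Run Kahn's algorithm (break ties by smallest node id):
  initial in-degrees: [2, 0, 1, 3, 1, 0, 0, 3]
  ready (indeg=0): [1, 5, 6]
  pop 1: indeg[0]->1; indeg[3]->2 | ready=[5, 6] | order so far=[1]
  pop 5: indeg[3]->1 | ready=[6] | order so far=[1, 5]
  pop 6: indeg[2]->0; indeg[4]->0; indeg[7]->2 | ready=[2, 4] | order so far=[1, 5, 6]
  pop 2: indeg[0]->0; indeg[7]->1 | ready=[0, 4] | order so far=[1, 5, 6, 2]
  pop 0: indeg[7]->0 | ready=[4, 7] | order so far=[1, 5, 6, 2, 0]
  pop 4: no out-edges | ready=[7] | order so far=[1, 5, 6, 2, 0, 4]
  pop 7: indeg[3]->0 | ready=[3] | order so far=[1, 5, 6, 2, 0, 4, 7]
  pop 3: no out-edges | ready=[] | order so far=[1, 5, 6, 2, 0, 4, 7, 3]
  Result: [1, 5, 6, 2, 0, 4, 7, 3]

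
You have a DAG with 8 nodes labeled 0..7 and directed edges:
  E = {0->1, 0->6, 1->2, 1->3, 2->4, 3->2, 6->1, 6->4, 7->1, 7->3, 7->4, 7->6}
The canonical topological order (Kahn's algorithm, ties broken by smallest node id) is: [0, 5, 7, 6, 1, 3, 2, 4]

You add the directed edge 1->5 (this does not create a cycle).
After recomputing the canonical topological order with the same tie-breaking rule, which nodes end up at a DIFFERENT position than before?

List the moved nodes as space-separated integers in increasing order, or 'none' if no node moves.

Old toposort: [0, 5, 7, 6, 1, 3, 2, 4]
Added edge 1->5
Recompute Kahn (smallest-id tiebreak):
  initial in-degrees: [0, 3, 2, 2, 3, 1, 2, 0]
  ready (indeg=0): [0, 7]
  pop 0: indeg[1]->2; indeg[6]->1 | ready=[7] | order so far=[0]
  pop 7: indeg[1]->1; indeg[3]->1; indeg[4]->2; indeg[6]->0 | ready=[6] | order so far=[0, 7]
  pop 6: indeg[1]->0; indeg[4]->1 | ready=[1] | order so far=[0, 7, 6]
  pop 1: indeg[2]->1; indeg[3]->0; indeg[5]->0 | ready=[3, 5] | order so far=[0, 7, 6, 1]
  pop 3: indeg[2]->0 | ready=[2, 5] | order so far=[0, 7, 6, 1, 3]
  pop 2: indeg[4]->0 | ready=[4, 5] | order so far=[0, 7, 6, 1, 3, 2]
  pop 4: no out-edges | ready=[5] | order so far=[0, 7, 6, 1, 3, 2, 4]
  pop 5: no out-edges | ready=[] | order so far=[0, 7, 6, 1, 3, 2, 4, 5]
New canonical toposort: [0, 7, 6, 1, 3, 2, 4, 5]
Compare positions:
  Node 0: index 0 -> 0 (same)
  Node 1: index 4 -> 3 (moved)
  Node 2: index 6 -> 5 (moved)
  Node 3: index 5 -> 4 (moved)
  Node 4: index 7 -> 6 (moved)
  Node 5: index 1 -> 7 (moved)
  Node 6: index 3 -> 2 (moved)
  Node 7: index 2 -> 1 (moved)
Nodes that changed position: 1 2 3 4 5 6 7

Answer: 1 2 3 4 5 6 7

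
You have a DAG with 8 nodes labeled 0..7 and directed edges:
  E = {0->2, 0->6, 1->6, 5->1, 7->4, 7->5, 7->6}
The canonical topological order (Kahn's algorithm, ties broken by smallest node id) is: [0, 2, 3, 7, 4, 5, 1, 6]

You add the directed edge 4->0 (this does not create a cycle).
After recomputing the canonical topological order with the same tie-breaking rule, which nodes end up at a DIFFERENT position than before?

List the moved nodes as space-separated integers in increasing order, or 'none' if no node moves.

Answer: 0 2 3 4 7

Derivation:
Old toposort: [0, 2, 3, 7, 4, 5, 1, 6]
Added edge 4->0
Recompute Kahn (smallest-id tiebreak):
  initial in-degrees: [1, 1, 1, 0, 1, 1, 3, 0]
  ready (indeg=0): [3, 7]
  pop 3: no out-edges | ready=[7] | order so far=[3]
  pop 7: indeg[4]->0; indeg[5]->0; indeg[6]->2 | ready=[4, 5] | order so far=[3, 7]
  pop 4: indeg[0]->0 | ready=[0, 5] | order so far=[3, 7, 4]
  pop 0: indeg[2]->0; indeg[6]->1 | ready=[2, 5] | order so far=[3, 7, 4, 0]
  pop 2: no out-edges | ready=[5] | order so far=[3, 7, 4, 0, 2]
  pop 5: indeg[1]->0 | ready=[1] | order so far=[3, 7, 4, 0, 2, 5]
  pop 1: indeg[6]->0 | ready=[6] | order so far=[3, 7, 4, 0, 2, 5, 1]
  pop 6: no out-edges | ready=[] | order so far=[3, 7, 4, 0, 2, 5, 1, 6]
New canonical toposort: [3, 7, 4, 0, 2, 5, 1, 6]
Compare positions:
  Node 0: index 0 -> 3 (moved)
  Node 1: index 6 -> 6 (same)
  Node 2: index 1 -> 4 (moved)
  Node 3: index 2 -> 0 (moved)
  Node 4: index 4 -> 2 (moved)
  Node 5: index 5 -> 5 (same)
  Node 6: index 7 -> 7 (same)
  Node 7: index 3 -> 1 (moved)
Nodes that changed position: 0 2 3 4 7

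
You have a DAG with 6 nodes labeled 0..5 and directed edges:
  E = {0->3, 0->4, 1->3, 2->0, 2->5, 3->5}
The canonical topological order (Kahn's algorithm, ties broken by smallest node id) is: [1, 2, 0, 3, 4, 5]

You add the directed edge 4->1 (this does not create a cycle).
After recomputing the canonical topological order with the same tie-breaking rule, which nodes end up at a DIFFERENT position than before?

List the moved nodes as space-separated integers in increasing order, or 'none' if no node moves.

Old toposort: [1, 2, 0, 3, 4, 5]
Added edge 4->1
Recompute Kahn (smallest-id tiebreak):
  initial in-degrees: [1, 1, 0, 2, 1, 2]
  ready (indeg=0): [2]
  pop 2: indeg[0]->0; indeg[5]->1 | ready=[0] | order so far=[2]
  pop 0: indeg[3]->1; indeg[4]->0 | ready=[4] | order so far=[2, 0]
  pop 4: indeg[1]->0 | ready=[1] | order so far=[2, 0, 4]
  pop 1: indeg[3]->0 | ready=[3] | order so far=[2, 0, 4, 1]
  pop 3: indeg[5]->0 | ready=[5] | order so far=[2, 0, 4, 1, 3]
  pop 5: no out-edges | ready=[] | order so far=[2, 0, 4, 1, 3, 5]
New canonical toposort: [2, 0, 4, 1, 3, 5]
Compare positions:
  Node 0: index 2 -> 1 (moved)
  Node 1: index 0 -> 3 (moved)
  Node 2: index 1 -> 0 (moved)
  Node 3: index 3 -> 4 (moved)
  Node 4: index 4 -> 2 (moved)
  Node 5: index 5 -> 5 (same)
Nodes that changed position: 0 1 2 3 4

Answer: 0 1 2 3 4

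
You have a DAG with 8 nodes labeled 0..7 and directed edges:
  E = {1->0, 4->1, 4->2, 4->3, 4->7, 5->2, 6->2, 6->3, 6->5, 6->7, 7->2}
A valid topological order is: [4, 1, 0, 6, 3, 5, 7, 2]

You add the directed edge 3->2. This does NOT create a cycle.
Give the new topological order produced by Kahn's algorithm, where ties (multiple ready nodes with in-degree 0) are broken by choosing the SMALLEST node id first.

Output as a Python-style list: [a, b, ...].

Old toposort: [4, 1, 0, 6, 3, 5, 7, 2]
Added edge: 3->2
Position of 3 (4) < position of 2 (7). Old order still valid.
Run Kahn's algorithm (break ties by smallest node id):
  initial in-degrees: [1, 1, 5, 2, 0, 1, 0, 2]
  ready (indeg=0): [4, 6]
  pop 4: indeg[1]->0; indeg[2]->4; indeg[3]->1; indeg[7]->1 | ready=[1, 6] | order so far=[4]
  pop 1: indeg[0]->0 | ready=[0, 6] | order so far=[4, 1]
  pop 0: no out-edges | ready=[6] | order so far=[4, 1, 0]
  pop 6: indeg[2]->3; indeg[3]->0; indeg[5]->0; indeg[7]->0 | ready=[3, 5, 7] | order so far=[4, 1, 0, 6]
  pop 3: indeg[2]->2 | ready=[5, 7] | order so far=[4, 1, 0, 6, 3]
  pop 5: indeg[2]->1 | ready=[7] | order so far=[4, 1, 0, 6, 3, 5]
  pop 7: indeg[2]->0 | ready=[2] | order so far=[4, 1, 0, 6, 3, 5, 7]
  pop 2: no out-edges | ready=[] | order so far=[4, 1, 0, 6, 3, 5, 7, 2]
  Result: [4, 1, 0, 6, 3, 5, 7, 2]

Answer: [4, 1, 0, 6, 3, 5, 7, 2]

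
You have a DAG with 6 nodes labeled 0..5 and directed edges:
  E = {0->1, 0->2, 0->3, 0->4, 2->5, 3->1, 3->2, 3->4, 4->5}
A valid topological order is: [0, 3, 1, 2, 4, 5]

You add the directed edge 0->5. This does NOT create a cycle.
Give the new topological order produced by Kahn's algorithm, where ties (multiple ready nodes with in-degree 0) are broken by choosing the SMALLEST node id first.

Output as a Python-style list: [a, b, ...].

Answer: [0, 3, 1, 2, 4, 5]

Derivation:
Old toposort: [0, 3, 1, 2, 4, 5]
Added edge: 0->5
Position of 0 (0) < position of 5 (5). Old order still valid.
Run Kahn's algorithm (break ties by smallest node id):
  initial in-degrees: [0, 2, 2, 1, 2, 3]
  ready (indeg=0): [0]
  pop 0: indeg[1]->1; indeg[2]->1; indeg[3]->0; indeg[4]->1; indeg[5]->2 | ready=[3] | order so far=[0]
  pop 3: indeg[1]->0; indeg[2]->0; indeg[4]->0 | ready=[1, 2, 4] | order so far=[0, 3]
  pop 1: no out-edges | ready=[2, 4] | order so far=[0, 3, 1]
  pop 2: indeg[5]->1 | ready=[4] | order so far=[0, 3, 1, 2]
  pop 4: indeg[5]->0 | ready=[5] | order so far=[0, 3, 1, 2, 4]
  pop 5: no out-edges | ready=[] | order so far=[0, 3, 1, 2, 4, 5]
  Result: [0, 3, 1, 2, 4, 5]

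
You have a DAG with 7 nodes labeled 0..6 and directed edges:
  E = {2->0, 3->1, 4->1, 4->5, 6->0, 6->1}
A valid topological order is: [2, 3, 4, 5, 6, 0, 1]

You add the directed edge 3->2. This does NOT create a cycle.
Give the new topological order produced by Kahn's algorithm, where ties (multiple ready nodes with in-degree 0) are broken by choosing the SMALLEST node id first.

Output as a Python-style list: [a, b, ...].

Old toposort: [2, 3, 4, 5, 6, 0, 1]
Added edge: 3->2
Position of 3 (1) > position of 2 (0). Must reorder: 3 must now come before 2.
Run Kahn's algorithm (break ties by smallest node id):
  initial in-degrees: [2, 3, 1, 0, 0, 1, 0]
  ready (indeg=0): [3, 4, 6]
  pop 3: indeg[1]->2; indeg[2]->0 | ready=[2, 4, 6] | order so far=[3]
  pop 2: indeg[0]->1 | ready=[4, 6] | order so far=[3, 2]
  pop 4: indeg[1]->1; indeg[5]->0 | ready=[5, 6] | order so far=[3, 2, 4]
  pop 5: no out-edges | ready=[6] | order so far=[3, 2, 4, 5]
  pop 6: indeg[0]->0; indeg[1]->0 | ready=[0, 1] | order so far=[3, 2, 4, 5, 6]
  pop 0: no out-edges | ready=[1] | order so far=[3, 2, 4, 5, 6, 0]
  pop 1: no out-edges | ready=[] | order so far=[3, 2, 4, 5, 6, 0, 1]
  Result: [3, 2, 4, 5, 6, 0, 1]

Answer: [3, 2, 4, 5, 6, 0, 1]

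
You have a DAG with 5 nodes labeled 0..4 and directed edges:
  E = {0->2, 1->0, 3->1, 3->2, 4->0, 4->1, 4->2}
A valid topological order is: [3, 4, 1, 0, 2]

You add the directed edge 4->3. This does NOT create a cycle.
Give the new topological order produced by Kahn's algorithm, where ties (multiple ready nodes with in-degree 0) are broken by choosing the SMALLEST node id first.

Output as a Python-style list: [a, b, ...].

Answer: [4, 3, 1, 0, 2]

Derivation:
Old toposort: [3, 4, 1, 0, 2]
Added edge: 4->3
Position of 4 (1) > position of 3 (0). Must reorder: 4 must now come before 3.
Run Kahn's algorithm (break ties by smallest node id):
  initial in-degrees: [2, 2, 3, 1, 0]
  ready (indeg=0): [4]
  pop 4: indeg[0]->1; indeg[1]->1; indeg[2]->2; indeg[3]->0 | ready=[3] | order so far=[4]
  pop 3: indeg[1]->0; indeg[2]->1 | ready=[1] | order so far=[4, 3]
  pop 1: indeg[0]->0 | ready=[0] | order so far=[4, 3, 1]
  pop 0: indeg[2]->0 | ready=[2] | order so far=[4, 3, 1, 0]
  pop 2: no out-edges | ready=[] | order so far=[4, 3, 1, 0, 2]
  Result: [4, 3, 1, 0, 2]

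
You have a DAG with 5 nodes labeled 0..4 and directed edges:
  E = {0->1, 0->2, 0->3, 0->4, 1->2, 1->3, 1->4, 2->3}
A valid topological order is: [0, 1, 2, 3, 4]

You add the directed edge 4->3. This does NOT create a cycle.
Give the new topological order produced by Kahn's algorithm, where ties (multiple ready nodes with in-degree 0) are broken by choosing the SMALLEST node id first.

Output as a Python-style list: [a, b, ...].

Answer: [0, 1, 2, 4, 3]

Derivation:
Old toposort: [0, 1, 2, 3, 4]
Added edge: 4->3
Position of 4 (4) > position of 3 (3). Must reorder: 4 must now come before 3.
Run Kahn's algorithm (break ties by smallest node id):
  initial in-degrees: [0, 1, 2, 4, 2]
  ready (indeg=0): [0]
  pop 0: indeg[1]->0; indeg[2]->1; indeg[3]->3; indeg[4]->1 | ready=[1] | order so far=[0]
  pop 1: indeg[2]->0; indeg[3]->2; indeg[4]->0 | ready=[2, 4] | order so far=[0, 1]
  pop 2: indeg[3]->1 | ready=[4] | order so far=[0, 1, 2]
  pop 4: indeg[3]->0 | ready=[3] | order so far=[0, 1, 2, 4]
  pop 3: no out-edges | ready=[] | order so far=[0, 1, 2, 4, 3]
  Result: [0, 1, 2, 4, 3]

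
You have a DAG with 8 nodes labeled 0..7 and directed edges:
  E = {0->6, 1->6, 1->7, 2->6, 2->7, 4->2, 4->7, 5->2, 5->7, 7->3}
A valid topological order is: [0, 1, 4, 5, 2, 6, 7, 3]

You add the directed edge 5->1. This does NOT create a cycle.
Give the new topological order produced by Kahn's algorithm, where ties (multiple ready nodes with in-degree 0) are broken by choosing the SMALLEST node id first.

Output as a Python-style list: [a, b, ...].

Answer: [0, 4, 5, 1, 2, 6, 7, 3]

Derivation:
Old toposort: [0, 1, 4, 5, 2, 6, 7, 3]
Added edge: 5->1
Position of 5 (3) > position of 1 (1). Must reorder: 5 must now come before 1.
Run Kahn's algorithm (break ties by smallest node id):
  initial in-degrees: [0, 1, 2, 1, 0, 0, 3, 4]
  ready (indeg=0): [0, 4, 5]
  pop 0: indeg[6]->2 | ready=[4, 5] | order so far=[0]
  pop 4: indeg[2]->1; indeg[7]->3 | ready=[5] | order so far=[0, 4]
  pop 5: indeg[1]->0; indeg[2]->0; indeg[7]->2 | ready=[1, 2] | order so far=[0, 4, 5]
  pop 1: indeg[6]->1; indeg[7]->1 | ready=[2] | order so far=[0, 4, 5, 1]
  pop 2: indeg[6]->0; indeg[7]->0 | ready=[6, 7] | order so far=[0, 4, 5, 1, 2]
  pop 6: no out-edges | ready=[7] | order so far=[0, 4, 5, 1, 2, 6]
  pop 7: indeg[3]->0 | ready=[3] | order so far=[0, 4, 5, 1, 2, 6, 7]
  pop 3: no out-edges | ready=[] | order so far=[0, 4, 5, 1, 2, 6, 7, 3]
  Result: [0, 4, 5, 1, 2, 6, 7, 3]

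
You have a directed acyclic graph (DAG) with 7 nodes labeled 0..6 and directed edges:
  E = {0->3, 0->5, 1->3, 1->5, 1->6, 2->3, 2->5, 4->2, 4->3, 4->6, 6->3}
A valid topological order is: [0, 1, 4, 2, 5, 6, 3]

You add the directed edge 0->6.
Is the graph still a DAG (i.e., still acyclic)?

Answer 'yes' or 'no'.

Answer: yes

Derivation:
Given toposort: [0, 1, 4, 2, 5, 6, 3]
Position of 0: index 0; position of 6: index 5
New edge 0->6: forward
Forward edge: respects the existing order. Still a DAG, same toposort still valid.
Still a DAG? yes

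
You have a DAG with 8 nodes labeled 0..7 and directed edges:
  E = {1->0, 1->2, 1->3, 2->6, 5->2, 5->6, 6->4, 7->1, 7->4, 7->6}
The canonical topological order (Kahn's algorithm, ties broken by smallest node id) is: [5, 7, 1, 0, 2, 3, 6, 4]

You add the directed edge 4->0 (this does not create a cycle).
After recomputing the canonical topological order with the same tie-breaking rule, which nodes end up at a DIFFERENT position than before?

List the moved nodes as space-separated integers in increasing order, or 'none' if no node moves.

Old toposort: [5, 7, 1, 0, 2, 3, 6, 4]
Added edge 4->0
Recompute Kahn (smallest-id tiebreak):
  initial in-degrees: [2, 1, 2, 1, 2, 0, 3, 0]
  ready (indeg=0): [5, 7]
  pop 5: indeg[2]->1; indeg[6]->2 | ready=[7] | order so far=[5]
  pop 7: indeg[1]->0; indeg[4]->1; indeg[6]->1 | ready=[1] | order so far=[5, 7]
  pop 1: indeg[0]->1; indeg[2]->0; indeg[3]->0 | ready=[2, 3] | order so far=[5, 7, 1]
  pop 2: indeg[6]->0 | ready=[3, 6] | order so far=[5, 7, 1, 2]
  pop 3: no out-edges | ready=[6] | order so far=[5, 7, 1, 2, 3]
  pop 6: indeg[4]->0 | ready=[4] | order so far=[5, 7, 1, 2, 3, 6]
  pop 4: indeg[0]->0 | ready=[0] | order so far=[5, 7, 1, 2, 3, 6, 4]
  pop 0: no out-edges | ready=[] | order so far=[5, 7, 1, 2, 3, 6, 4, 0]
New canonical toposort: [5, 7, 1, 2, 3, 6, 4, 0]
Compare positions:
  Node 0: index 3 -> 7 (moved)
  Node 1: index 2 -> 2 (same)
  Node 2: index 4 -> 3 (moved)
  Node 3: index 5 -> 4 (moved)
  Node 4: index 7 -> 6 (moved)
  Node 5: index 0 -> 0 (same)
  Node 6: index 6 -> 5 (moved)
  Node 7: index 1 -> 1 (same)
Nodes that changed position: 0 2 3 4 6

Answer: 0 2 3 4 6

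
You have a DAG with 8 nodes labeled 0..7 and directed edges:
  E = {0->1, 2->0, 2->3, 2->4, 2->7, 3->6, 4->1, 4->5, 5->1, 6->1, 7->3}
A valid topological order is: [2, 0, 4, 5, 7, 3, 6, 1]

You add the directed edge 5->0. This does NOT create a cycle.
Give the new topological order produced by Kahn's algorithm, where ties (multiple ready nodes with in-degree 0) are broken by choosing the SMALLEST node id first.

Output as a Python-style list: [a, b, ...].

Old toposort: [2, 0, 4, 5, 7, 3, 6, 1]
Added edge: 5->0
Position of 5 (3) > position of 0 (1). Must reorder: 5 must now come before 0.
Run Kahn's algorithm (break ties by smallest node id):
  initial in-degrees: [2, 4, 0, 2, 1, 1, 1, 1]
  ready (indeg=0): [2]
  pop 2: indeg[0]->1; indeg[3]->1; indeg[4]->0; indeg[7]->0 | ready=[4, 7] | order so far=[2]
  pop 4: indeg[1]->3; indeg[5]->0 | ready=[5, 7] | order so far=[2, 4]
  pop 5: indeg[0]->0; indeg[1]->2 | ready=[0, 7] | order so far=[2, 4, 5]
  pop 0: indeg[1]->1 | ready=[7] | order so far=[2, 4, 5, 0]
  pop 7: indeg[3]->0 | ready=[3] | order so far=[2, 4, 5, 0, 7]
  pop 3: indeg[6]->0 | ready=[6] | order so far=[2, 4, 5, 0, 7, 3]
  pop 6: indeg[1]->0 | ready=[1] | order so far=[2, 4, 5, 0, 7, 3, 6]
  pop 1: no out-edges | ready=[] | order so far=[2, 4, 5, 0, 7, 3, 6, 1]
  Result: [2, 4, 5, 0, 7, 3, 6, 1]

Answer: [2, 4, 5, 0, 7, 3, 6, 1]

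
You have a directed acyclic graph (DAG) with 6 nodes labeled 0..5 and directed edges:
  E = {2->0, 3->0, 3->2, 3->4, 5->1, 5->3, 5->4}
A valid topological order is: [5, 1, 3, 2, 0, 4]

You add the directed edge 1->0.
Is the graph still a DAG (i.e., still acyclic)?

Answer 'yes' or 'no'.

Answer: yes

Derivation:
Given toposort: [5, 1, 3, 2, 0, 4]
Position of 1: index 1; position of 0: index 4
New edge 1->0: forward
Forward edge: respects the existing order. Still a DAG, same toposort still valid.
Still a DAG? yes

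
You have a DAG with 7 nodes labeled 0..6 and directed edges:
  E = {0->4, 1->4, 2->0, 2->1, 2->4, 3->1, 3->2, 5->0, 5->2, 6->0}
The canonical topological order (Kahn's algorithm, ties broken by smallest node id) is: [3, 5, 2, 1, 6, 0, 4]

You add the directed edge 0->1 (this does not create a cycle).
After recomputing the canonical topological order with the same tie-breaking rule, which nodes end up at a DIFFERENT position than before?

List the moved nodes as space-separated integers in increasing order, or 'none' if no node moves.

Answer: 0 1 6

Derivation:
Old toposort: [3, 5, 2, 1, 6, 0, 4]
Added edge 0->1
Recompute Kahn (smallest-id tiebreak):
  initial in-degrees: [3, 3, 2, 0, 3, 0, 0]
  ready (indeg=0): [3, 5, 6]
  pop 3: indeg[1]->2; indeg[2]->1 | ready=[5, 6] | order so far=[3]
  pop 5: indeg[0]->2; indeg[2]->0 | ready=[2, 6] | order so far=[3, 5]
  pop 2: indeg[0]->1; indeg[1]->1; indeg[4]->2 | ready=[6] | order so far=[3, 5, 2]
  pop 6: indeg[0]->0 | ready=[0] | order so far=[3, 5, 2, 6]
  pop 0: indeg[1]->0; indeg[4]->1 | ready=[1] | order so far=[3, 5, 2, 6, 0]
  pop 1: indeg[4]->0 | ready=[4] | order so far=[3, 5, 2, 6, 0, 1]
  pop 4: no out-edges | ready=[] | order so far=[3, 5, 2, 6, 0, 1, 4]
New canonical toposort: [3, 5, 2, 6, 0, 1, 4]
Compare positions:
  Node 0: index 5 -> 4 (moved)
  Node 1: index 3 -> 5 (moved)
  Node 2: index 2 -> 2 (same)
  Node 3: index 0 -> 0 (same)
  Node 4: index 6 -> 6 (same)
  Node 5: index 1 -> 1 (same)
  Node 6: index 4 -> 3 (moved)
Nodes that changed position: 0 1 6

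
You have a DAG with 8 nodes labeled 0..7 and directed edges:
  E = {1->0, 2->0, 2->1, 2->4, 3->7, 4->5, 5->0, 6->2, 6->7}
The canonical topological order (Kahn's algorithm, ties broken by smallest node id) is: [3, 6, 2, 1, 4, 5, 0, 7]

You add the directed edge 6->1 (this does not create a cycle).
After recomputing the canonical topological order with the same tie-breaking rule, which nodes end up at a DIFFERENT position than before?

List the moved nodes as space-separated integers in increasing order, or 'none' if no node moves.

Old toposort: [3, 6, 2, 1, 4, 5, 0, 7]
Added edge 6->1
Recompute Kahn (smallest-id tiebreak):
  initial in-degrees: [3, 2, 1, 0, 1, 1, 0, 2]
  ready (indeg=0): [3, 6]
  pop 3: indeg[7]->1 | ready=[6] | order so far=[3]
  pop 6: indeg[1]->1; indeg[2]->0; indeg[7]->0 | ready=[2, 7] | order so far=[3, 6]
  pop 2: indeg[0]->2; indeg[1]->0; indeg[4]->0 | ready=[1, 4, 7] | order so far=[3, 6, 2]
  pop 1: indeg[0]->1 | ready=[4, 7] | order so far=[3, 6, 2, 1]
  pop 4: indeg[5]->0 | ready=[5, 7] | order so far=[3, 6, 2, 1, 4]
  pop 5: indeg[0]->0 | ready=[0, 7] | order so far=[3, 6, 2, 1, 4, 5]
  pop 0: no out-edges | ready=[7] | order so far=[3, 6, 2, 1, 4, 5, 0]
  pop 7: no out-edges | ready=[] | order so far=[3, 6, 2, 1, 4, 5, 0, 7]
New canonical toposort: [3, 6, 2, 1, 4, 5, 0, 7]
Compare positions:
  Node 0: index 6 -> 6 (same)
  Node 1: index 3 -> 3 (same)
  Node 2: index 2 -> 2 (same)
  Node 3: index 0 -> 0 (same)
  Node 4: index 4 -> 4 (same)
  Node 5: index 5 -> 5 (same)
  Node 6: index 1 -> 1 (same)
  Node 7: index 7 -> 7 (same)
Nodes that changed position: none

Answer: none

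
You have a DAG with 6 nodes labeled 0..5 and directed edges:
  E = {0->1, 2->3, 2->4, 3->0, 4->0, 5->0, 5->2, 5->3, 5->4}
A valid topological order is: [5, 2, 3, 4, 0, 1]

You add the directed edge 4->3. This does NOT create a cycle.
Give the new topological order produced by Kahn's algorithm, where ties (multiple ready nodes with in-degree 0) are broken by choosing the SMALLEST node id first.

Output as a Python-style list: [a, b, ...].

Old toposort: [5, 2, 3, 4, 0, 1]
Added edge: 4->3
Position of 4 (3) > position of 3 (2). Must reorder: 4 must now come before 3.
Run Kahn's algorithm (break ties by smallest node id):
  initial in-degrees: [3, 1, 1, 3, 2, 0]
  ready (indeg=0): [5]
  pop 5: indeg[0]->2; indeg[2]->0; indeg[3]->2; indeg[4]->1 | ready=[2] | order so far=[5]
  pop 2: indeg[3]->1; indeg[4]->0 | ready=[4] | order so far=[5, 2]
  pop 4: indeg[0]->1; indeg[3]->0 | ready=[3] | order so far=[5, 2, 4]
  pop 3: indeg[0]->0 | ready=[0] | order so far=[5, 2, 4, 3]
  pop 0: indeg[1]->0 | ready=[1] | order so far=[5, 2, 4, 3, 0]
  pop 1: no out-edges | ready=[] | order so far=[5, 2, 4, 3, 0, 1]
  Result: [5, 2, 4, 3, 0, 1]

Answer: [5, 2, 4, 3, 0, 1]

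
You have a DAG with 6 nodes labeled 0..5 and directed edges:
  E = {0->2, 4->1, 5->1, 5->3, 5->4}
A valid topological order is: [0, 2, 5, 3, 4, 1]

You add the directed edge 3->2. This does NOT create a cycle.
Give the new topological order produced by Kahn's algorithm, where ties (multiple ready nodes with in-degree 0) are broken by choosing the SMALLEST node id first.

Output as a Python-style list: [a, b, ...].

Answer: [0, 5, 3, 2, 4, 1]

Derivation:
Old toposort: [0, 2, 5, 3, 4, 1]
Added edge: 3->2
Position of 3 (3) > position of 2 (1). Must reorder: 3 must now come before 2.
Run Kahn's algorithm (break ties by smallest node id):
  initial in-degrees: [0, 2, 2, 1, 1, 0]
  ready (indeg=0): [0, 5]
  pop 0: indeg[2]->1 | ready=[5] | order so far=[0]
  pop 5: indeg[1]->1; indeg[3]->0; indeg[4]->0 | ready=[3, 4] | order so far=[0, 5]
  pop 3: indeg[2]->0 | ready=[2, 4] | order so far=[0, 5, 3]
  pop 2: no out-edges | ready=[4] | order so far=[0, 5, 3, 2]
  pop 4: indeg[1]->0 | ready=[1] | order so far=[0, 5, 3, 2, 4]
  pop 1: no out-edges | ready=[] | order so far=[0, 5, 3, 2, 4, 1]
  Result: [0, 5, 3, 2, 4, 1]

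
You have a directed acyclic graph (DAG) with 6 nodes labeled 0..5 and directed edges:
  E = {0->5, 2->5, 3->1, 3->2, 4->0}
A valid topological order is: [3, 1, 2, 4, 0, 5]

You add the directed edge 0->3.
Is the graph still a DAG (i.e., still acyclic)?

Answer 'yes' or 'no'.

Given toposort: [3, 1, 2, 4, 0, 5]
Position of 0: index 4; position of 3: index 0
New edge 0->3: backward (u after v in old order)
Backward edge: old toposort is now invalid. Check if this creates a cycle.
Does 3 already reach 0? Reachable from 3: [1, 2, 3, 5]. NO -> still a DAG (reorder needed).
Still a DAG? yes

Answer: yes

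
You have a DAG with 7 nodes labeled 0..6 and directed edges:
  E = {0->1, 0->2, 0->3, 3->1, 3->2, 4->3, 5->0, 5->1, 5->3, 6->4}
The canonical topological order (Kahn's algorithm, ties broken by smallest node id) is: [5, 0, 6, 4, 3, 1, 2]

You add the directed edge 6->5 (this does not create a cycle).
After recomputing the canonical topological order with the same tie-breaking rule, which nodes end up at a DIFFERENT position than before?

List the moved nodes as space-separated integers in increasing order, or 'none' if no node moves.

Answer: 0 4 5 6

Derivation:
Old toposort: [5, 0, 6, 4, 3, 1, 2]
Added edge 6->5
Recompute Kahn (smallest-id tiebreak):
  initial in-degrees: [1, 3, 2, 3, 1, 1, 0]
  ready (indeg=0): [6]
  pop 6: indeg[4]->0; indeg[5]->0 | ready=[4, 5] | order so far=[6]
  pop 4: indeg[3]->2 | ready=[5] | order so far=[6, 4]
  pop 5: indeg[0]->0; indeg[1]->2; indeg[3]->1 | ready=[0] | order so far=[6, 4, 5]
  pop 0: indeg[1]->1; indeg[2]->1; indeg[3]->0 | ready=[3] | order so far=[6, 4, 5, 0]
  pop 3: indeg[1]->0; indeg[2]->0 | ready=[1, 2] | order so far=[6, 4, 5, 0, 3]
  pop 1: no out-edges | ready=[2] | order so far=[6, 4, 5, 0, 3, 1]
  pop 2: no out-edges | ready=[] | order so far=[6, 4, 5, 0, 3, 1, 2]
New canonical toposort: [6, 4, 5, 0, 3, 1, 2]
Compare positions:
  Node 0: index 1 -> 3 (moved)
  Node 1: index 5 -> 5 (same)
  Node 2: index 6 -> 6 (same)
  Node 3: index 4 -> 4 (same)
  Node 4: index 3 -> 1 (moved)
  Node 5: index 0 -> 2 (moved)
  Node 6: index 2 -> 0 (moved)
Nodes that changed position: 0 4 5 6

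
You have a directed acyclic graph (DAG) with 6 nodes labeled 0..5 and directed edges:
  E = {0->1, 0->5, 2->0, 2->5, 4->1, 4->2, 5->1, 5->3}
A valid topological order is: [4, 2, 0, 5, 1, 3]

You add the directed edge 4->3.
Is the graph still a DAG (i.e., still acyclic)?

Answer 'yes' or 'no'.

Given toposort: [4, 2, 0, 5, 1, 3]
Position of 4: index 0; position of 3: index 5
New edge 4->3: forward
Forward edge: respects the existing order. Still a DAG, same toposort still valid.
Still a DAG? yes

Answer: yes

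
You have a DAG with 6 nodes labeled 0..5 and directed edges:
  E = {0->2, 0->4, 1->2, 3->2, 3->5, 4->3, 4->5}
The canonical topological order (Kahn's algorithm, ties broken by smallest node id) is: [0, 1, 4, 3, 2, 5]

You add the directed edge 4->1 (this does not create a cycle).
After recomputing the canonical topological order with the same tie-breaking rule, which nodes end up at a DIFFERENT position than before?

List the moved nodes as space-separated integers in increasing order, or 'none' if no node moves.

Old toposort: [0, 1, 4, 3, 2, 5]
Added edge 4->1
Recompute Kahn (smallest-id tiebreak):
  initial in-degrees: [0, 1, 3, 1, 1, 2]
  ready (indeg=0): [0]
  pop 0: indeg[2]->2; indeg[4]->0 | ready=[4] | order so far=[0]
  pop 4: indeg[1]->0; indeg[3]->0; indeg[5]->1 | ready=[1, 3] | order so far=[0, 4]
  pop 1: indeg[2]->1 | ready=[3] | order so far=[0, 4, 1]
  pop 3: indeg[2]->0; indeg[5]->0 | ready=[2, 5] | order so far=[0, 4, 1, 3]
  pop 2: no out-edges | ready=[5] | order so far=[0, 4, 1, 3, 2]
  pop 5: no out-edges | ready=[] | order so far=[0, 4, 1, 3, 2, 5]
New canonical toposort: [0, 4, 1, 3, 2, 5]
Compare positions:
  Node 0: index 0 -> 0 (same)
  Node 1: index 1 -> 2 (moved)
  Node 2: index 4 -> 4 (same)
  Node 3: index 3 -> 3 (same)
  Node 4: index 2 -> 1 (moved)
  Node 5: index 5 -> 5 (same)
Nodes that changed position: 1 4

Answer: 1 4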